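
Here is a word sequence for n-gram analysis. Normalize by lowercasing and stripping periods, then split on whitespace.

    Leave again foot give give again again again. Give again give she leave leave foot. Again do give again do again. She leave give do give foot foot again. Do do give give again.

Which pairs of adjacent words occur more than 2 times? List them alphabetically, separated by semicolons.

again do; do give; give again

Bigram counts meeting the condition (more than 2 times):
  again do: 3
  do give: 3
  give again: 4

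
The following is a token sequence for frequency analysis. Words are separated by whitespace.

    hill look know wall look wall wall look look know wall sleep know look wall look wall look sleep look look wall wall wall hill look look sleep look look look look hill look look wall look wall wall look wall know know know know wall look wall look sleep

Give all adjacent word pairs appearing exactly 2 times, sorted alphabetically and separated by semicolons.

Bigram counts meeting the condition (exactly 2 times):
  look know: 2
  sleep look: 2

look know; sleep look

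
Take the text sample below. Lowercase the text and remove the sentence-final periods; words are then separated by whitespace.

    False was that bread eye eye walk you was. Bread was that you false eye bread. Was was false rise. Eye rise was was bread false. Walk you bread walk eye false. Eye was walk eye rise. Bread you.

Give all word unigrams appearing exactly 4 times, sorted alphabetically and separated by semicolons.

walk; you

Unigram counts meeting the condition (exactly 4 times):
  walk: 4
  you: 4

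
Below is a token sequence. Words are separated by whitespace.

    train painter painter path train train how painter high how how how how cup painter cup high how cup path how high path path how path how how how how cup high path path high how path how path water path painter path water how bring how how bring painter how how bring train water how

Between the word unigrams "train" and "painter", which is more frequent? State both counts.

"train": 4 occurrences
"painter": 6 occurrences

"painter" (6 vs 4)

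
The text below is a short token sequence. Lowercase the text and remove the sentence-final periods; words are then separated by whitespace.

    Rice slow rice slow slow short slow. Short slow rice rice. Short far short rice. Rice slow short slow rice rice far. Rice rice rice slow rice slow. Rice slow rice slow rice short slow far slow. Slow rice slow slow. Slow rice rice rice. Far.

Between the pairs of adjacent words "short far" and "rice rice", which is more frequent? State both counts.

"rice rice" (7 vs 1)

"short far": 1 occurrence
"rice rice": 7 occurrences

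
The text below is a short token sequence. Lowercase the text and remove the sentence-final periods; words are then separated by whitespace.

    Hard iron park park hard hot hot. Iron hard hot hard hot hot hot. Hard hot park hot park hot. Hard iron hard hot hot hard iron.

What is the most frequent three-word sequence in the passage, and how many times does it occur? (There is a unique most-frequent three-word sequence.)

Trigram frequencies (highest first):
  hard hot hot: 3
  iron hard hot: 2
  hot hard hot: 2
  hot hot hard: 2
  hot park hot: 2
  hot hard iron: 2
  … (12 more, each ≤ 1)

"hard hot hot", 3 times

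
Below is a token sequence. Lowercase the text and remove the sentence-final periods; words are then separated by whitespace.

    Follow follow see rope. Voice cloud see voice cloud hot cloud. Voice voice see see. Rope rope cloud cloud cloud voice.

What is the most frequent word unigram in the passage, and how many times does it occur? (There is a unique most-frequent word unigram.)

"cloud", 6 times

Unigram frequencies (highest first):
  cloud: 6
  voice: 5
  see: 4
  rope: 3
  follow: 2
  hot: 1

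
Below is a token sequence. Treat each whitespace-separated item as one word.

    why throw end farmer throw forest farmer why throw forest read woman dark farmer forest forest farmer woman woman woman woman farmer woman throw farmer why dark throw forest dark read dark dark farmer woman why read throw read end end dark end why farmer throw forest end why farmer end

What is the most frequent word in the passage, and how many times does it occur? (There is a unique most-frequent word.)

"farmer", 9 times

Unigram frequencies (highest first):
  farmer: 9
  throw: 7
  woman: 7
  why: 6
  end: 6
  forest: 6
  … (2 more, each ≤ 6)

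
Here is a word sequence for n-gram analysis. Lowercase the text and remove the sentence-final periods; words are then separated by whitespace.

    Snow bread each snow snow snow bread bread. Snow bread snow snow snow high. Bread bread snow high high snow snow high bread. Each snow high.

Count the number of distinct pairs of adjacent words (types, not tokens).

26 tokens → 25 bigram windows in total.
Repeated bigrams (each contributes count−1 duplicates):
  snow snow: 5
  snow high: 4
  bread snow: 3
  snow bread: 3
  bread bread: 2
  bread each: 2
  each snow: 2
  high bread: 2
15 duplicate windows → 25 − 15 = 10 distinct.

10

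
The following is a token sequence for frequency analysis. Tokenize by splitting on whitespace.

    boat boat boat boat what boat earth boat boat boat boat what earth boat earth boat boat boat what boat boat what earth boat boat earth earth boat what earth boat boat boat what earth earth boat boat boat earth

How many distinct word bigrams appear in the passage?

40 tokens → 39 bigram windows in total.
Repeated bigrams (each contributes count−1 duplicates):
  boat boat: 14
  earth boat: 7
  boat what: 6
  boat earth: 4
  what earth: 4
  earth earth: 2
  what boat: 2
32 duplicate windows → 39 − 32 = 7 distinct.

7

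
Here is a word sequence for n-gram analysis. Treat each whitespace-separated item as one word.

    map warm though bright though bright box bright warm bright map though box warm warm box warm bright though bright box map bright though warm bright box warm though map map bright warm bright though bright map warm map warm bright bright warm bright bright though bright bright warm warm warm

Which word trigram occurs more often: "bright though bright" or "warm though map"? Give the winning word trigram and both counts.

"bright though bright" (4 vs 1)

"bright though bright": 4 occurrences
"warm though map": 1 occurrence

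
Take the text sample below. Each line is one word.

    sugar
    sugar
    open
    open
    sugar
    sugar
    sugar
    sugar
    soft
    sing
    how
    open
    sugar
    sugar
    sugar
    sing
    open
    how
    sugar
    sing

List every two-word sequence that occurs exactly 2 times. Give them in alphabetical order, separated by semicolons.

Bigram counts meeting the condition (exactly 2 times):
  open sugar: 2
  sugar sing: 2

open sugar; sugar sing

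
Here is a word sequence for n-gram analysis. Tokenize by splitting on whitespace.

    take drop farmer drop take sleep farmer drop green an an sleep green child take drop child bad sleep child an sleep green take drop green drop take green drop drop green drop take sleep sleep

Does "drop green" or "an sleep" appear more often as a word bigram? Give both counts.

"drop green" (3 vs 2)

"drop green": 3 occurrences
"an sleep": 2 occurrences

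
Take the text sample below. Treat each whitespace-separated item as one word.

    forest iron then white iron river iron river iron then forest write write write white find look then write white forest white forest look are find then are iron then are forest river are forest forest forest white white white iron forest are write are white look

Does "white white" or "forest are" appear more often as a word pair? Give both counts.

"white white": 2 occurrences
"forest are": 1 occurrence

"white white" (2 vs 1)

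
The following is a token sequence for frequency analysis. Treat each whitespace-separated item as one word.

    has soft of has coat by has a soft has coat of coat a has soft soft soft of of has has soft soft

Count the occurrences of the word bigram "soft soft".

3

Scanning the 23 overlapping bigram windows for "soft soft":
  position 16–17: soft soft
  position 17–18: soft soft
  position 23–24: soft soft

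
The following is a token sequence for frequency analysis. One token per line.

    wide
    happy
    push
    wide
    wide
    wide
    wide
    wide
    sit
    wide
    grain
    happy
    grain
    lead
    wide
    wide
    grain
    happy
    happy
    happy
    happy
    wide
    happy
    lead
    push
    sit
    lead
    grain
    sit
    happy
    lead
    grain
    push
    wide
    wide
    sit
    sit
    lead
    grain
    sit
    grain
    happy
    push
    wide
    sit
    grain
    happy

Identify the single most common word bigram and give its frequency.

Bigram frequencies (highest first):
  wide wide: 6
  grain happy: 4
  push wide: 3
  wide sit: 3
  happy happy: 3
  lead grain: 3
  … (17 more, each ≤ 2)

"wide wide", 6 times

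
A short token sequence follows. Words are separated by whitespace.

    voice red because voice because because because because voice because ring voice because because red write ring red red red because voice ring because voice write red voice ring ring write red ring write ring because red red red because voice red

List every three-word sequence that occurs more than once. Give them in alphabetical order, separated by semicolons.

because because because; because voice because; red because voice; red red because; red red red; voice because because

Trigram counts meeting the condition (more than once):
  because because because: 2
  because voice because: 2
  red because voice: 3
  red red because: 2
  red red red: 2
  voice because because: 2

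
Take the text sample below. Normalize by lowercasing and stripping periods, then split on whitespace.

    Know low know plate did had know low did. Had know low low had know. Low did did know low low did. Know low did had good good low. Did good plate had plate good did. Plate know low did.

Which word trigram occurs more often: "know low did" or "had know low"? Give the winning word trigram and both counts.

"know low did": 4 occurrences
"had know low": 3 occurrences

"know low did" (4 vs 3)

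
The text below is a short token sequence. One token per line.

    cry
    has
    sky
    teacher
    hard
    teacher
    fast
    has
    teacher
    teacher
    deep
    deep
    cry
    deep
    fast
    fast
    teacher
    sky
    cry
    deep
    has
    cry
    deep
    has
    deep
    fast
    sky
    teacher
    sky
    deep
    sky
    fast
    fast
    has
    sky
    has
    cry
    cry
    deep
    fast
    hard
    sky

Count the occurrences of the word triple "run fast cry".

Scanning the 40 overlapping trigram windows for "run fast cry":
  (none found)

0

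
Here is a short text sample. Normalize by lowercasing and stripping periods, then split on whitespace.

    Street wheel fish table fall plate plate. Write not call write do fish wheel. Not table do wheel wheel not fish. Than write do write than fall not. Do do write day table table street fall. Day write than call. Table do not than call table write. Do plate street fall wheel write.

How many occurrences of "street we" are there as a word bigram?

0

Scanning the 52 overlapping bigram windows for "street we":
  (none found)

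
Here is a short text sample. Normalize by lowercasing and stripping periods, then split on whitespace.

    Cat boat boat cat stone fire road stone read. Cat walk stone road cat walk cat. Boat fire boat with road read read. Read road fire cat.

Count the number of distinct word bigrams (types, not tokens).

23

27 tokens → 26 bigram windows in total.
Repeated bigrams (each contributes count−1 duplicates):
  cat boat: 2
  cat walk: 2
  read read: 2
3 duplicate windows → 26 − 3 = 23 distinct.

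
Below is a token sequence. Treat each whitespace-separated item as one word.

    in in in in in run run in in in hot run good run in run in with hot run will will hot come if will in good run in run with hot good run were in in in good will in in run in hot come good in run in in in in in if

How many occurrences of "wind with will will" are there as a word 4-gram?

0

Scanning the 53 overlapping 4-gram windows for "wind with will will":
  (none found)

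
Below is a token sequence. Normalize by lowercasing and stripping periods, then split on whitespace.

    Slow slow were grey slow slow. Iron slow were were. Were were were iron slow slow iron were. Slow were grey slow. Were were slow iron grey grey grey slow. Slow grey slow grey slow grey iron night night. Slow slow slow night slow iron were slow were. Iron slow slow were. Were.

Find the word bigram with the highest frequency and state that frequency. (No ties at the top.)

"slow slow", 7 times

Bigram frequencies (highest first):
  slow slow: 7
  slow were: 6
  were were: 6
  grey slow: 5
  slow iron: 4
  iron slow: 3
  … (12 more, each ≤ 3)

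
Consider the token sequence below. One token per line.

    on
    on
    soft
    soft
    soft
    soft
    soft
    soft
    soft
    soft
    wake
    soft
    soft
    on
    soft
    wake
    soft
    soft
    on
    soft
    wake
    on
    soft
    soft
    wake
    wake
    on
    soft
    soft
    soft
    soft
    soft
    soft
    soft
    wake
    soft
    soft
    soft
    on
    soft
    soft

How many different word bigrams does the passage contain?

8

41 tokens → 40 bigram windows in total.
Repeated bigrams (each contributes count−1 duplicates):
  soft soft: 19
  on soft: 6
  soft wake: 5
  soft on: 3
  wake soft: 3
  wake on: 2
32 duplicate windows → 40 − 32 = 8 distinct.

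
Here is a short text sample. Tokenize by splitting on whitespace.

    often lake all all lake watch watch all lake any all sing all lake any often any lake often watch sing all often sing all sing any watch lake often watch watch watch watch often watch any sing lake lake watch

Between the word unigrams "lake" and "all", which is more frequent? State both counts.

"lake" (8 vs 7)

"lake": 8 occurrences
"all": 7 occurrences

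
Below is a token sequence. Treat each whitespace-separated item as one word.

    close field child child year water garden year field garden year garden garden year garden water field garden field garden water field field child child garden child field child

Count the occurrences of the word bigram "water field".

2

Scanning the 28 overlapping bigram windows for "water field":
  position 16–17: water field
  position 21–22: water field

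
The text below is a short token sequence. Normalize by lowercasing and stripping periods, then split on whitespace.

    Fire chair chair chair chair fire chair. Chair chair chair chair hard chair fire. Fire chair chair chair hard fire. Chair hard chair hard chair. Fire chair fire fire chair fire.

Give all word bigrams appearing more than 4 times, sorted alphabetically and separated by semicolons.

Bigram counts meeting the condition (more than 4 times):
  chair chair: 9
  chair fire: 5
  fire chair: 6

chair chair; chair fire; fire chair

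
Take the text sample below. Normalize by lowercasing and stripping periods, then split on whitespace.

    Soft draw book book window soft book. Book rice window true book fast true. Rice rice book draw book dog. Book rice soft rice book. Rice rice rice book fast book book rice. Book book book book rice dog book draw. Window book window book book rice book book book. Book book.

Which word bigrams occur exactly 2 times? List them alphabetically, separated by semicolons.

book draw; book fast; book window; dog book; draw book; window book

Bigram counts meeting the condition (exactly 2 times):
  book draw: 2
  book fast: 2
  book window: 2
  dog book: 2
  draw book: 2
  window book: 2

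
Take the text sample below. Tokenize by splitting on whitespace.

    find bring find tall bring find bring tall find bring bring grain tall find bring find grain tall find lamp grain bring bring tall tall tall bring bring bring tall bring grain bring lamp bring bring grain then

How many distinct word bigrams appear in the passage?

17

38 tokens → 37 bigram windows in total.
Repeated bigrams (each contributes count−1 duplicates):
  bring bring: 5
  find bring: 4
  bring find: 3
  bring grain: 3
  bring tall: 3
  tall bring: 3
  tall find: 3
  grain bring: 2
  … (2 more repeated)
20 duplicate windows → 37 − 20 = 17 distinct.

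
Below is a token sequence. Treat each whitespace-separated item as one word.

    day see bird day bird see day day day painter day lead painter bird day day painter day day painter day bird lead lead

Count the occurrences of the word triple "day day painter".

3

Scanning the 22 overlapping trigram windows for "day day painter":
  position 8–10: day day painter
  position 15–17: day day painter
  position 18–20: day day painter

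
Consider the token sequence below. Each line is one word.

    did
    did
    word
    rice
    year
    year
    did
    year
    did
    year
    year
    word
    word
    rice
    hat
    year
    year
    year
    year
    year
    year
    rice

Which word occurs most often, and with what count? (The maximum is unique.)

"year", 11 times

Unigram frequencies (highest first):
  year: 11
  did: 4
  word: 3
  rice: 3
  hat: 1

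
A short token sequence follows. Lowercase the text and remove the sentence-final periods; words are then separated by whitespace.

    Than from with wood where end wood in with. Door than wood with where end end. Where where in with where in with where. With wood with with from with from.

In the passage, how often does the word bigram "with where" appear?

Scanning the 30 overlapping bigram windows for "with where":
  position 13–14: with where
  position 20–21: with where
  position 23–24: with where

3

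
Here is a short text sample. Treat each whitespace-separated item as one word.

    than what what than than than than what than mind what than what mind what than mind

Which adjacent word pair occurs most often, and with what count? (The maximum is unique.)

Bigram frequencies (highest first):
  what than: 4
  than what: 3
  than than: 3
  than mind: 2
  mind what: 2
  what what: 1
  … (1 more, each ≤ 1)

"what than", 4 times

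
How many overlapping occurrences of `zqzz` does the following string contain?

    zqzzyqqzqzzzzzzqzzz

Sliding a length-4 window over the 19 characters (16 positions):
  position 1–4: zqzz
  position 8–11: zqzz
  position 15–18: zqzz

3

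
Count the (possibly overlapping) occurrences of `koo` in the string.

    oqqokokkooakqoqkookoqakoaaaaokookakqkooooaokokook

Sliding a length-3 window over the 49 characters (47 positions):
  position 8–10: koo
  position 16–18: koo
  position 30–32: koo
  position 37–39: koo
  position 46–48: koo

5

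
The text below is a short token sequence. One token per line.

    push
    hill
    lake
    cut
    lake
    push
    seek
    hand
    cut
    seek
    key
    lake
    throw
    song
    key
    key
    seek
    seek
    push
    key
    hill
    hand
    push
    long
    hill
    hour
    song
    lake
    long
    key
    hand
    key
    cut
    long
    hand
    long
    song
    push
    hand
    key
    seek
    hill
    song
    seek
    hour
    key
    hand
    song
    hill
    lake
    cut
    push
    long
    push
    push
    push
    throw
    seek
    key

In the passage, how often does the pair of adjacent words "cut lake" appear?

1

Scanning the 58 overlapping bigram windows for "cut lake":
  position 4–5: cut lake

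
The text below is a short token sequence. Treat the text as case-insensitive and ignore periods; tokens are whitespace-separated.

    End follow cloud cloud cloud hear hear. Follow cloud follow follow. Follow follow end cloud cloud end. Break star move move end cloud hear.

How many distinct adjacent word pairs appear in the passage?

24 tokens → 23 bigram windows in total.
Repeated bigrams (each contributes count−1 duplicates):
  cloud cloud: 3
  follow follow: 3
  cloud hear: 2
  end cloud: 2
  follow cloud: 2
7 duplicate windows → 23 − 7 = 16 distinct.

16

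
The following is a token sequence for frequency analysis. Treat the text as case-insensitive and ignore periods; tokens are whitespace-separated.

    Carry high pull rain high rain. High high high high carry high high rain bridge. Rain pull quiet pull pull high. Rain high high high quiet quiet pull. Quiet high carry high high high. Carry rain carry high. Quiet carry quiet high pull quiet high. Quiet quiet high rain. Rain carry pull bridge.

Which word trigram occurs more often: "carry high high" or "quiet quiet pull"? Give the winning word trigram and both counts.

"carry high high": 2 occurrences
"quiet quiet pull": 1 occurrence

"carry high high" (2 vs 1)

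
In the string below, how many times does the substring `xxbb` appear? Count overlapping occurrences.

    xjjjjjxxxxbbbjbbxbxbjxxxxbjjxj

Sliding a length-4 window over the 30 characters (27 positions):
  position 9–12: xxbb

1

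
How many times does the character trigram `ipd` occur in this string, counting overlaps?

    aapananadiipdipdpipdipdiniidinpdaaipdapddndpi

Sliding a length-3 window over the 45 characters (43 positions):
  position 11–13: ipd
  position 14–16: ipd
  position 18–20: ipd
  position 21–23: ipd
  position 35–37: ipd

5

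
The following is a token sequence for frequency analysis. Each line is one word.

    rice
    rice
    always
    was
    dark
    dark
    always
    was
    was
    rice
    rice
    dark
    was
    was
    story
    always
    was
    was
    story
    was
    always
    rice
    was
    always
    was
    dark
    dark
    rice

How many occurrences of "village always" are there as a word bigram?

Scanning the 27 overlapping bigram windows for "village always":
  (none found)

0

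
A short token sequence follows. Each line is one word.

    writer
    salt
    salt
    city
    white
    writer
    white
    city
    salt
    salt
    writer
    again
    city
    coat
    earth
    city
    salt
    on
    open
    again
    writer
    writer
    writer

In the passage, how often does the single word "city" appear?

Scanning the 23 tokens for "city":
  position 4: city
  position 8: city
  position 13: city
  position 16: city

4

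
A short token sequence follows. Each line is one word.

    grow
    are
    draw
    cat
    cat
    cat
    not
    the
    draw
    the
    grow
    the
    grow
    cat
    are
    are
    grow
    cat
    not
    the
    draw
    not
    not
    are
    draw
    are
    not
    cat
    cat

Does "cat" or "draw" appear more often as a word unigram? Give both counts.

"cat" (7 vs 4)

"cat": 7 occurrences
"draw": 4 occurrences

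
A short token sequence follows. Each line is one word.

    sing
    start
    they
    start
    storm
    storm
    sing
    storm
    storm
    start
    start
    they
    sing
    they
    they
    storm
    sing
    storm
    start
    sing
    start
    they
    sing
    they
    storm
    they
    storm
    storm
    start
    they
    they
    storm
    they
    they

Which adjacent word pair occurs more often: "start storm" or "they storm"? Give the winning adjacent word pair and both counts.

"start storm": 1 occurrence
"they storm": 4 occurrences

"they storm" (4 vs 1)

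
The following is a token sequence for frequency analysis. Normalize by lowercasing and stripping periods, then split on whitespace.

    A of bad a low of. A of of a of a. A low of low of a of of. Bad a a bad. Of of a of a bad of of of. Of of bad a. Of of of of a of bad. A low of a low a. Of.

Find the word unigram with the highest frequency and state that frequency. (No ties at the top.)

Unigram frequencies (highest first):
  of: 24
  a: 16
  bad: 6
  low: 5

"of", 24 times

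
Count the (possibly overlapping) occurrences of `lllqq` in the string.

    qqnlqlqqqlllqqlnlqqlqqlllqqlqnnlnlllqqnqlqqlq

Sliding a length-5 window over the 45 characters (41 positions):
  position 10–14: lllqq
  position 23–27: lllqq
  position 34–38: lllqq

3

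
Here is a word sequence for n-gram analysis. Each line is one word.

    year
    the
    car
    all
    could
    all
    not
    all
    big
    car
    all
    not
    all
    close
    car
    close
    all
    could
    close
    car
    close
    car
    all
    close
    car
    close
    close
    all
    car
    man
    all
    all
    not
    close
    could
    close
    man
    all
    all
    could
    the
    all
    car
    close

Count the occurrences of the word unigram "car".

8

Scanning the 44 tokens for "car":
  position 3: car
  position 10: car
  position 15: car
  position 20: car
  position 22: car
  position 25: car
  position 29: car
  position 43: car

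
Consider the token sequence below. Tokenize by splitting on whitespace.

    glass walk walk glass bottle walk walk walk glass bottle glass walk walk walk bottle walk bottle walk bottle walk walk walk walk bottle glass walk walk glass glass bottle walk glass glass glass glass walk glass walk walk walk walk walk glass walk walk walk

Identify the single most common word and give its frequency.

Unigram frequencies (highest first):
  walk: 26
  glass: 13
  bottle: 7

"walk", 26 times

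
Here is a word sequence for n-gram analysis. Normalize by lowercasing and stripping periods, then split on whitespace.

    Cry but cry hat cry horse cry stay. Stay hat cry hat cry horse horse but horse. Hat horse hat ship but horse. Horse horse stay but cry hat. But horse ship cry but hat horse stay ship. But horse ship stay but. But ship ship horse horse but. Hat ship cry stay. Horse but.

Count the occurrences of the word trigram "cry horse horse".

Scanning the 53 overlapping trigram windows for "cry horse horse":
  position 13–15: cry horse horse

1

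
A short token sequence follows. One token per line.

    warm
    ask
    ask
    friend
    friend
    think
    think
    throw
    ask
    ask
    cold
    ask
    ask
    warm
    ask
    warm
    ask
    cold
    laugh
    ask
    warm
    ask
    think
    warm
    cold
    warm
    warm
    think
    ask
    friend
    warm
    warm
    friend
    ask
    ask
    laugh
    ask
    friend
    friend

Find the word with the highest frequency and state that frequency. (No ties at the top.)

Unigram frequencies (highest first):
  ask: 14
  warm: 9
  friend: 6
  think: 4
  cold: 3
  laugh: 2
  … (1 more, each ≤ 1)

"ask", 14 times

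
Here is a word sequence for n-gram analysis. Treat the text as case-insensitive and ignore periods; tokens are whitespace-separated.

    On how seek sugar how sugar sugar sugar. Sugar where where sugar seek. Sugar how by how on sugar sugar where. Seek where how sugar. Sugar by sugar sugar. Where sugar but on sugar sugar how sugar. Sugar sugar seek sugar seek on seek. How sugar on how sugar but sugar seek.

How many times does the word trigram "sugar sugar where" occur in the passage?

3

Scanning the 50 overlapping trigram windows for "sugar sugar where":
  position 8–10: sugar sugar where
  position 19–21: sugar sugar where
  position 28–30: sugar sugar where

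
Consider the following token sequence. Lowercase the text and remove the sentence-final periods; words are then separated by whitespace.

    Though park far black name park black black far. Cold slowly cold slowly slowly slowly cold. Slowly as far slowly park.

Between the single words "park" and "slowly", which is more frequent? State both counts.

"park": 3 occurrences
"slowly": 6 occurrences

"slowly" (6 vs 3)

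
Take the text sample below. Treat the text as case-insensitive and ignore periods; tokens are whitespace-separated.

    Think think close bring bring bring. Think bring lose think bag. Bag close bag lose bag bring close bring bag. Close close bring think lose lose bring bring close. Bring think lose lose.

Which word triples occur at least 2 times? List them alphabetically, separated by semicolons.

Trigram counts meeting the condition (at least 2 times):
  bring close bring: 2
  bring think lose: 2
  close bring think: 2
  think lose lose: 2

bring close bring; bring think lose; close bring think; think lose lose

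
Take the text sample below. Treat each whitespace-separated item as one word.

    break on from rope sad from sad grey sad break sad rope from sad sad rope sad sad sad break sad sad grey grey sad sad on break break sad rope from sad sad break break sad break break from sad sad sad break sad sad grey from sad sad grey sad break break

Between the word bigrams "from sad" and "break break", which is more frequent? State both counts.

"from sad" (5 vs 4)

"from sad": 5 occurrences
"break break": 4 occurrences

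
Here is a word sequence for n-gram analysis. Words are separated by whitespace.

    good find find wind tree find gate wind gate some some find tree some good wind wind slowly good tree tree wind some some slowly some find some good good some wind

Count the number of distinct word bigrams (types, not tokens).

28

32 tokens → 31 bigram windows in total.
Repeated bigrams (each contributes count−1 duplicates):
  some find: 2
  some good: 2
  some some: 2
3 duplicate windows → 31 − 3 = 28 distinct.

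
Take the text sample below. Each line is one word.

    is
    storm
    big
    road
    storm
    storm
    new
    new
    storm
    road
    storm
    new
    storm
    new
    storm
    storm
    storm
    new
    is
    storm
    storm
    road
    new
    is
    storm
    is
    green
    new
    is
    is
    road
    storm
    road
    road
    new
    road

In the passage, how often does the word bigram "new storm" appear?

Scanning the 35 overlapping bigram windows for "new storm":
  position 8–9: new storm
  position 12–13: new storm
  position 14–15: new storm

3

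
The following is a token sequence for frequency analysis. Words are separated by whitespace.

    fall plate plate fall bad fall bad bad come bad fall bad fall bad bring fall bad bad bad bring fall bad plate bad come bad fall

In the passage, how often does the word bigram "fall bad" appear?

Scanning the 26 overlapping bigram windows for "fall bad":
  position 4–5: fall bad
  position 6–7: fall bad
  position 11–12: fall bad
  position 13–14: fall bad
  position 16–17: fall bad
  position 21–22: fall bad

6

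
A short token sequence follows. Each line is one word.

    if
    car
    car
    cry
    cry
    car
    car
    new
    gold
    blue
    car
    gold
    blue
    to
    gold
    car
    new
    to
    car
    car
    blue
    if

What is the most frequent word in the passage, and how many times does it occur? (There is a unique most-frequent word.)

Unigram frequencies (highest first):
  car: 8
  gold: 3
  blue: 3
  if: 2
  cry: 2
  new: 2
  … (1 more, each ≤ 2)

"car", 8 times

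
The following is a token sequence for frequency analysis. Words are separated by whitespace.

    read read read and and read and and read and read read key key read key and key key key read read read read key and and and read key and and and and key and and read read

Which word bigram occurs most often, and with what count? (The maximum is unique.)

Bigram frequencies (highest first):
  and and: 8
  read read: 7
  and read: 5
  read key: 4
  key and: 4
  read and: 3
  … (3 more, each ≤ 3)

"and and", 8 times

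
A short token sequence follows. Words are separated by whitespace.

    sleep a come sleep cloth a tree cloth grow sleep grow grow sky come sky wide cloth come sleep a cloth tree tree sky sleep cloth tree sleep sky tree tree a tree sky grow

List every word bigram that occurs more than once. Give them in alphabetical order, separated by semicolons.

Bigram counts meeting the condition (more than once):
  a tree: 2
  cloth tree: 2
  come sleep: 2
  sleep a: 2
  sleep cloth: 2
  tree sky: 2
  tree tree: 2

a tree; cloth tree; come sleep; sleep a; sleep cloth; tree sky; tree tree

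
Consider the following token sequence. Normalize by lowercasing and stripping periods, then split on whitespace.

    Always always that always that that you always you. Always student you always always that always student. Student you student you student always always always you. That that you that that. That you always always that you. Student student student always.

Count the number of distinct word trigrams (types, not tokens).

30

41 tokens → 39 trigram windows in total.
Repeated trigrams (each contributes count−1 duplicates):
  always always that: 3
  that that you: 3
  always that always: 2
  student you student: 2
  that you always: 2
  you always always: 2
  you that that: 2
9 duplicate windows → 39 − 9 = 30 distinct.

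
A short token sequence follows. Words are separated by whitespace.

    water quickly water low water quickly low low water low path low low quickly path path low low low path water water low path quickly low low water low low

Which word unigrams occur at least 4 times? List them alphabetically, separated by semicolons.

Unigram counts meeting the condition (at least 4 times):
  low: 14
  path: 5
  quickly: 4
  water: 7

low; path; quickly; water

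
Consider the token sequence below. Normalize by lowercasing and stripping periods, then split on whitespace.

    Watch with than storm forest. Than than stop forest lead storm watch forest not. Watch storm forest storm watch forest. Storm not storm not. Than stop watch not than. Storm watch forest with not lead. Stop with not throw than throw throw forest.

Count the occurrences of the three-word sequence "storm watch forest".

3

Scanning the 41 overlapping trigram windows for "storm watch forest":
  position 11–13: storm watch forest
  position 18–20: storm watch forest
  position 30–32: storm watch forest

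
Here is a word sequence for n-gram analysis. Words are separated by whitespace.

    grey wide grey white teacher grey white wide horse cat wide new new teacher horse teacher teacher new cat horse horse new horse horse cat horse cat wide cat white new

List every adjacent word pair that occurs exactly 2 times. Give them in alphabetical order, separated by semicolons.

Bigram counts meeting the condition (exactly 2 times):
  cat horse: 2
  cat wide: 2
  grey white: 2
  horse horse: 2

cat horse; cat wide; grey white; horse horse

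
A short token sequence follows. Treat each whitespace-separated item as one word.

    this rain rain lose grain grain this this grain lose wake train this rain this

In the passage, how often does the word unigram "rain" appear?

3

Scanning the 15 tokens for "rain":
  position 2: rain
  position 3: rain
  position 14: rain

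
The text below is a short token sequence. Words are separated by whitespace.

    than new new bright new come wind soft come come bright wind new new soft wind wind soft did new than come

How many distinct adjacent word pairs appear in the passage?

22 tokens → 21 bigram windows in total.
Repeated bigrams (each contributes count−1 duplicates):
  new new: 2
  wind soft: 2
2 duplicate windows → 21 − 2 = 19 distinct.

19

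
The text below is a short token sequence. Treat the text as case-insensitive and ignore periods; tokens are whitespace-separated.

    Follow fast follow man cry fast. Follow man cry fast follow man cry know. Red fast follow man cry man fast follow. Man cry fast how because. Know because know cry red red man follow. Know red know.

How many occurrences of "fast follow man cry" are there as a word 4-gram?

5

Scanning the 35 overlapping 4-gram windows for "fast follow man cry":
  position 2–5: fast follow man cry
  position 6–9: fast follow man cry
  position 10–13: fast follow man cry
  position 16–19: fast follow man cry
  position 21–24: fast follow man cry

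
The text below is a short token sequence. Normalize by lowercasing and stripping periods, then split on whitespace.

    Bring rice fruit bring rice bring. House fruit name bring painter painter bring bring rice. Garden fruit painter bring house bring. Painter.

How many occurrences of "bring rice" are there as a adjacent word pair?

Scanning the 21 overlapping bigram windows for "bring rice":
  position 1–2: bring rice
  position 4–5: bring rice
  position 14–15: bring rice

3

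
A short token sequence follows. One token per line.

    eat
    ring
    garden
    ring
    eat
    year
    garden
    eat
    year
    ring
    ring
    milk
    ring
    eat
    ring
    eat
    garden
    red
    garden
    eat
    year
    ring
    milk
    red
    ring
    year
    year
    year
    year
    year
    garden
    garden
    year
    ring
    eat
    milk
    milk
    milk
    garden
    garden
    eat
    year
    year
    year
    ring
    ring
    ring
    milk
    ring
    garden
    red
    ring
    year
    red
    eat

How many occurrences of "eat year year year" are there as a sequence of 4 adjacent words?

1

Scanning the 52 overlapping 4-gram windows for "eat year year year":
  position 41–44: eat year year year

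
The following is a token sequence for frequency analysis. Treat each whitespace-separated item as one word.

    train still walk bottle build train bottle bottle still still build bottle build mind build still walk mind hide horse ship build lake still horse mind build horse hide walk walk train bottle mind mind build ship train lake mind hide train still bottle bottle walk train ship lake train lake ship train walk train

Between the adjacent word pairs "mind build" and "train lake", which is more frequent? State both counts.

"mind build" (3 vs 2)

"mind build": 3 occurrences
"train lake": 2 occurrences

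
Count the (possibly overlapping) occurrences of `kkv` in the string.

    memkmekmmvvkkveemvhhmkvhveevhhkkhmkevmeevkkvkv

Sliding a length-3 window over the 46 characters (44 positions):
  position 12–14: kkv
  position 42–44: kkv

2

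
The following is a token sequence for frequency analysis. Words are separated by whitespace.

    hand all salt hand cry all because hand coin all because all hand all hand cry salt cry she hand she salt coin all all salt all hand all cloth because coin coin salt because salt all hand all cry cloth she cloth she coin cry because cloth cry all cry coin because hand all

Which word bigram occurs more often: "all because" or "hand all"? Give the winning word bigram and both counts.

"hand all" (5 vs 2)

"all because": 2 occurrences
"hand all": 5 occurrences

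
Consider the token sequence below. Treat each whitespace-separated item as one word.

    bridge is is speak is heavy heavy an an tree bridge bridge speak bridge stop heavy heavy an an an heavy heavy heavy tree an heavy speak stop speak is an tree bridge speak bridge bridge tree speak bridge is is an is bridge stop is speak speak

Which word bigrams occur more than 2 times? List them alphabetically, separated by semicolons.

an an; heavy heavy; speak bridge

Bigram counts meeting the condition (more than 2 times):
  an an: 3
  heavy heavy: 4
  speak bridge: 3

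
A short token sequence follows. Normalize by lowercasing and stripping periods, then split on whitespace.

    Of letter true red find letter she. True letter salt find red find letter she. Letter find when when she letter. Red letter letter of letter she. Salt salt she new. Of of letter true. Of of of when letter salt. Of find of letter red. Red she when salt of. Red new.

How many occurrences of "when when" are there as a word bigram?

1

Scanning the 52 overlapping bigram windows for "when when":
  position 18–19: when when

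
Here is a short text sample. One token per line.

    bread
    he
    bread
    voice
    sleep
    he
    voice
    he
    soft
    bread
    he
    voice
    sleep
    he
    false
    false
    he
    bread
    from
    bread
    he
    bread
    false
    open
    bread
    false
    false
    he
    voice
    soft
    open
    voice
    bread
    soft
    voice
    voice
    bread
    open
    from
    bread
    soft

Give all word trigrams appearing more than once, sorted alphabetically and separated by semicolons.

Trigram counts meeting the condition (more than once):
  bread he bread: 2
  false false he: 2
  voice sleep he: 2

bread he bread; false false he; voice sleep he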